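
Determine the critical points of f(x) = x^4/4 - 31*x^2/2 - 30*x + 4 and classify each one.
f'(x) = x^3 - 31*x - 30

Solve f'(x) = 0:
  Factor: x^3 - 31*x - 30 = (x - 6)*(x + 1)*(x + 5) = 0.
  ⇒ x = -5, -1, 6

f''(x) = 3*x^2 - 31
Second-derivative test at each critical point:
  f''(-5) = 44 > 0 → local minimum
  f''(-1) = -28 < 0 → local maximum
  f''(6) = 77 > 0 → local minimum

Critical points: x = -5 (local minimum); x = -1 (local maximum); x = 6 (local minimum)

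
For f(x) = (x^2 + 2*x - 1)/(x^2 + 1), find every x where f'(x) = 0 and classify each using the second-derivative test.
f'(x) = 2*(-x^2 + 2*x + 1)/(x^4 + 2*x^2 + 1)

Solve f'(x) = 0:
  f'(x) = -2*(x^2 - 2*x - 1)/(x^2 + 1)^2; the denominator is positive wherever f is defined, so f'(x) = 0 ⇔ -2*x^2 + 4*x + 2 = 0.
  Factor: -2*x^2 + 4*x + 2 = -2*(x^2 - 2*x - 1); x^2 - 2*x - 1 = 0 has no rational roots; quadratic formula: x = (2 ± √8)/2.
  ⇒ x = 1 - sqrt(2) ≈ -0.4142, 1 + sqrt(2) ≈ 2.4142

f''(x) = 4*(x^3 - 3*x^2 - 3*x + 1)/(x^6 + 3*x^4 + 3*x^2 + 1)
Second-derivative test at each critical point:
  f''(-0.4142) = 4.1213 > 0 → local minimum
  f''(2.4142) = -0.1213 < 0 → local maximum

Critical points: x = 1 - sqrt(2) ≈ -0.4142 (local minimum); x = 1 + sqrt(2) ≈ 2.4142 (local maximum)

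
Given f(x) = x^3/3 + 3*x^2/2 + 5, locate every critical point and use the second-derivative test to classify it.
f'(x) = x*(x + 3)

Solve f'(x) = 0:
  Factor: x^2 + 3*x = x*(x + 3) = 0.
  ⇒ x = -3, 0

f''(x) = 2*x + 3
Second-derivative test at each critical point:
  f''(-3) = -3 < 0 → local maximum
  f''(0) = 3 > 0 → local minimum

Critical points: x = -3 (local maximum); x = 0 (local minimum)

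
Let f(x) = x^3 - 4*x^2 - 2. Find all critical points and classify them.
f'(x) = x*(3*x - 8)

Solve f'(x) = 0:
  Factor: 3*x^2 - 8*x = x*(3*x - 8) = 0.
  ⇒ x = 0, 8/3

f''(x) = 6*x - 8
Second-derivative test at each critical point:
  f''(0) = -8 < 0 → local maximum
  f''(8/3) = 8 > 0 → local minimum

Critical points: x = 0 (local maximum); x = 8/3 (local minimum)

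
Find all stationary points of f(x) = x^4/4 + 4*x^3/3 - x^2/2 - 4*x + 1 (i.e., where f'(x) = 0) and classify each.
f'(x) = x^3 + 4*x^2 - x - 4

Solve f'(x) = 0:
  Factor: x^3 + 4*x^2 - x - 4 = (x - 1)*(x + 1)*(x + 4) = 0.
  ⇒ x = -4, -1, 1

f''(x) = 3*x^2 + 8*x - 1
Second-derivative test at each critical point:
  f''(-4) = 15 > 0 → local minimum
  f''(-1) = -6 < 0 → local maximum
  f''(1) = 10 > 0 → local minimum

Critical points: x = -4 (local minimum); x = -1 (local maximum); x = 1 (local minimum)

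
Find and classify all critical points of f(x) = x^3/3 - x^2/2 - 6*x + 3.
f'(x) = x^2 - x - 6

Solve f'(x) = 0:
  Factor: x^2 - x - 6 = (x - 3)*(x + 2) = 0.
  ⇒ x = -2, 3

f''(x) = 2*x - 1
Second-derivative test at each critical point:
  f''(-2) = -5 < 0 → local maximum
  f''(3) = 5 > 0 → local minimum

Critical points: x = -2 (local maximum); x = 3 (local minimum)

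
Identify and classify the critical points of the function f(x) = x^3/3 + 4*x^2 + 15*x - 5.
f'(x) = x^2 + 8*x + 15

Solve f'(x) = 0:
  Factor: x^2 + 8*x + 15 = (x + 3)*(x + 5) = 0.
  ⇒ x = -5, -3

f''(x) = 2*x + 8
Second-derivative test at each critical point:
  f''(-5) = -2 < 0 → local maximum
  f''(-3) = 2 > 0 → local minimum

Critical points: x = -5 (local maximum); x = -3 (local minimum)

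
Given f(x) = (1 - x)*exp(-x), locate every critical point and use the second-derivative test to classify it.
f'(x) = (x - 2)*exp(-x)

Solve f'(x) = 0:
  f'(x) = (x - 2)·exp(-x) and exp(-x) > 0 for every x, so f'(x) = 0 ⇔ x - 2 = 0.
  x - 2 = 0.
  ⇒ x = 2

f''(x) = (3 - x)*exp(-x)
Second-derivative test at each critical point:
  f''(2) = 0.1353 > 0 → local minimum

Critical points: x = 2 (local minimum)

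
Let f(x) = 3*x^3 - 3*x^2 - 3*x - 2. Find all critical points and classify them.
f'(x) = 9*x^2 - 6*x - 3

Solve f'(x) = 0:
  Factor: 9*x^2 - 6*x - 3 = 3*(x - 1)*(3*x + 1) = 0.
  ⇒ x = -1/3, 1

f''(x) = 18*x - 6
Second-derivative test at each critical point:
  f''(-1/3) = -12 < 0 → local maximum
  f''(1) = 12 > 0 → local minimum

Critical points: x = -1/3 (local maximum); x = 1 (local minimum)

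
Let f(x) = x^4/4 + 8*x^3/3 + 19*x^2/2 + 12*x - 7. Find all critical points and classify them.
f'(x) = x^3 + 8*x^2 + 19*x + 12

Solve f'(x) = 0:
  Factor: x^3 + 8*x^2 + 19*x + 12 = (x + 1)*(x + 3)*(x + 4) = 0.
  ⇒ x = -4, -3, -1

f''(x) = 3*x^2 + 16*x + 19
Second-derivative test at each critical point:
  f''(-4) = 3 > 0 → local minimum
  f''(-3) = -2 < 0 → local maximum
  f''(-1) = 6 > 0 → local minimum

Critical points: x = -4 (local minimum); x = -3 (local maximum); x = -1 (local minimum)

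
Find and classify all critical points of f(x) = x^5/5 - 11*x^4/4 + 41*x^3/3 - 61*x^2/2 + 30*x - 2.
f'(x) = x^4 - 11*x^3 + 41*x^2 - 61*x + 30

Solve f'(x) = 0:
  Factor: x^4 - 11*x^3 + 41*x^2 - 61*x + 30 = (x - 5)*(x - 3)*(x - 2)*(x - 1) = 0.
  ⇒ x = 1, 2, 3, 5

f''(x) = 4*x^3 - 33*x^2 + 82*x - 61
Second-derivative test at each critical point:
  f''(1) = -8 < 0 → local maximum
  f''(2) = 3 > 0 → local minimum
  f''(3) = -4 < 0 → local maximum
  f''(5) = 24 > 0 → local minimum

Critical points: x = 1 (local maximum); x = 2 (local minimum); x = 3 (local maximum); x = 5 (local minimum)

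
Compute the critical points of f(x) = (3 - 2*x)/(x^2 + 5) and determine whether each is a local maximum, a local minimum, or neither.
f'(x) = 2*(x^2 - 3*x - 5)/(x^4 + 10*x^2 + 25)

Solve f'(x) = 0:
  f'(x) = 2*(x^2 - 3*x - 5)/(x^2 + 5)^2; the denominator is positive wherever f is defined, so f'(x) = 0 ⇔ 2*x^2 - 6*x - 10 = 0.
  Factor: 2*x^2 - 6*x - 10 = 2*(x^2 - 3*x - 5); x^2 - 3*x - 5 = 0 has no rational roots; quadratic formula: x = (3 ± √29)/2.
  ⇒ x = 3/2 - sqrt(29)/2 ≈ -1.1926, 3/2 + sqrt(29)/2 ≈ 4.1926

f''(x) = 2*(4*x^2*(3 - 2*x) + 3*(2*x - 1)*(x^2 + 5))/(x^2 + 5)^3
Second-derivative test at each critical point:
  f''(-1.1926) = -0.2611 < 0 → local maximum
  f''(4.1926) = 0.0211 > 0 → local minimum

Critical points: x = 3/2 - sqrt(29)/2 ≈ -1.1926 (local maximum); x = 3/2 + sqrt(29)/2 ≈ 4.1926 (local minimum)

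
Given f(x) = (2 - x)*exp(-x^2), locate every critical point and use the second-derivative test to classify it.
f'(x) = (2*x*(x - 2) - 1)*exp(-x^2)

Solve f'(x) = 0:
  f'(x) = (2*x^2 - 4*x - 1)·exp(-x^2) and exp(-x^2) > 0 for every x, so f'(x) = 0 ⇔ 2*x^2 - 4*x - 1 = 0.
  2*x^2 - 4*x - 1 = 0 has no rational roots; quadratic formula: x = (4 ± √24)/4.
  ⇒ x = 1 - sqrt(6)/2 ≈ -0.2247, 1 + sqrt(6)/2 ≈ 2.2247

f''(x) = 2*(2*x^2*(2 - x) + 3*x - 2)*exp(-x^2)
Second-derivative test at each critical point:
  f''(-0.2247) = -4.6577 < 0 → local maximum
  f''(2.2247) = 0.0347 > 0 → local minimum

Critical points: x = 1 - sqrt(6)/2 ≈ -0.2247 (local maximum); x = 1 + sqrt(6)/2 ≈ 2.2247 (local minimum)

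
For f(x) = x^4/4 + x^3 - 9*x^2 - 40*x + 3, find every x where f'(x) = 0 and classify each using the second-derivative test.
f'(x) = x^3 + 3*x^2 - 18*x - 40

Solve f'(x) = 0:
  Factor: x^3 + 3*x^2 - 18*x - 40 = (x - 4)*(x + 2)*(x + 5) = 0.
  ⇒ x = -5, -2, 4

f''(x) = 3*x^2 + 6*x - 18
Second-derivative test at each critical point:
  f''(-5) = 27 > 0 → local minimum
  f''(-2) = -18 < 0 → local maximum
  f''(4) = 54 > 0 → local minimum

Critical points: x = -5 (local minimum); x = -2 (local maximum); x = 4 (local minimum)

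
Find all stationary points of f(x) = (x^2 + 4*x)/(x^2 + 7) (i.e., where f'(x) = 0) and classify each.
f'(x) = 2*(-2*x^2 + 7*x + 14)/(x^4 + 14*x^2 + 49)

Solve f'(x) = 0:
  f'(x) = -2*(2*x^2 - 7*x - 14)/(x^2 + 7)^2; the denominator is positive wherever f is defined, so f'(x) = 0 ⇔ -4*x^2 + 14*x + 28 = 0.
  Factor: -4*x^2 + 14*x + 28 = -2*(2*x^2 - 7*x - 14); 2*x^2 - 7*x - 14 = 0 has no rational roots; quadratic formula: x = (7 ± √161)/4.
  ⇒ x = 7/4 - sqrt(161)/4 ≈ -1.4221, 7/4 + sqrt(161)/4 ≈ 4.9221

f''(x) = 2*(4*x^3 - 21*x^2 - 84*x + 49)/(x^6 + 21*x^4 + 147*x^2 + 343)
Second-derivative test at each critical point:
  f''(-1.4221) = 0.3117 > 0 → local minimum
  f''(4.9221) = -0.0260 < 0 → local maximum

Critical points: x = 7/4 - sqrt(161)/4 ≈ -1.4221 (local minimum); x = 7/4 + sqrt(161)/4 ≈ 4.9221 (local maximum)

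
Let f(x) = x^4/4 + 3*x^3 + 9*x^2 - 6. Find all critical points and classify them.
f'(x) = x*(x^2 + 9*x + 18)

Solve f'(x) = 0:
  Factor: x^3 + 9*x^2 + 18*x = x*(x + 3)*(x + 6) = 0.
  ⇒ x = -6, -3, 0

f''(x) = 3*x^2 + 18*x + 18
Second-derivative test at each critical point:
  f''(-6) = 18 > 0 → local minimum
  f''(-3) = -9 < 0 → local maximum
  f''(0) = 18 > 0 → local minimum

Critical points: x = -6 (local minimum); x = -3 (local maximum); x = 0 (local minimum)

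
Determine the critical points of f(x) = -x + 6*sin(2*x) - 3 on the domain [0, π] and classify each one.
f'(x) = 12*cos(2*x) - 1

Solve f'(x) = 0 on [0, π]:
  f'(x) = 0 ⇔ cos(2*x) = 1/12, i.e. 2*x = ±arccos(1/12) + 2nπ; keep the solutions lying in [0, π].
  ⇒ x = acos(1/12)/2 ≈ 0.7437, pi - acos(1/12)/2 ≈ 2.3979

f''(x) = -24*sin(2*x)
Second-derivative test at each critical point:
  f''(0.7437) = -23.9165 < 0 → local maximum
  f''(2.3979) = 23.9165 > 0 → local minimum

Critical points: x = acos(1/12)/2 ≈ 0.7437 (local maximum); x = pi - acos(1/12)/2 ≈ 2.3979 (local minimum)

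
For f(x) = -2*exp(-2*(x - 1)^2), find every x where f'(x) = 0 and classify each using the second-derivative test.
f'(x) = 8*(x - 1)*exp(-2*(x - 1)^2)

Solve f'(x) = 0:
  f'(x) = (8*x - 8)·exp(-2*(x - 1)^2) and exp(-2*(x - 1)^2) > 0 for every x, so f'(x) = 0 ⇔ 8*x - 8 = 0.
  Factor: 8*x - 8 = 8*(x - 1) = 0.
  ⇒ x = 1

f''(x) = 8*(1 - 4*(x - 1)^2)*exp(-2*(x - 1)^2)
Second-derivative test at each critical point:
  f''(1) = 8 > 0 → local minimum

Critical points: x = 1 (local minimum)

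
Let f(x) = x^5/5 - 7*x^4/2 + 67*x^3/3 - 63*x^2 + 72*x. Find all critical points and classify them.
f'(x) = x^4 - 14*x^3 + 67*x^2 - 126*x + 72

Solve f'(x) = 0:
  Factor: x^4 - 14*x^3 + 67*x^2 - 126*x + 72 = (x - 6)*(x - 4)*(x - 3)*(x - 1) = 0.
  ⇒ x = 1, 3, 4, 6

f''(x) = 4*x^3 - 42*x^2 + 134*x - 126
Second-derivative test at each critical point:
  f''(1) = -30 < 0 → local maximum
  f''(3) = 6 > 0 → local minimum
  f''(4) = -6 < 0 → local maximum
  f''(6) = 30 > 0 → local minimum

Critical points: x = 1 (local maximum); x = 3 (local minimum); x = 4 (local maximum); x = 6 (local minimum)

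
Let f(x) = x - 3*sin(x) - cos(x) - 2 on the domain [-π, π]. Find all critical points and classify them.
f'(x) = sin(x) - 3*cos(x) + 1

Solve f'(x) = 0 on [-π, π]:
  f'(x) = 0 ⇔ sin(x) - 3*cos(x) = -1. Write the left side as R·cos(x + φ) with R = √((-3)² + (-1)²) = sqrt(10), cos φ = -3*sqrt(10)/10, sin φ = -sqrt(10)/10; then cos(x + φ) = -sqrt(10)/10. Solve for x and keep the solutions lying in [-π, π].
  ⇒ x = -pi/2 ≈ -1.5708, atan(4/3) ≈ 0.9273

f''(x) = 3*sin(x) + cos(x)
Second-derivative test at each critical point:
  f''(-1.5708) = -3 < 0 → local maximum
  f''(0.9273) = 3 > 0 → local minimum

Critical points: x = -pi/2 ≈ -1.5708 (local maximum); x = atan(4/3) ≈ 0.9273 (local minimum)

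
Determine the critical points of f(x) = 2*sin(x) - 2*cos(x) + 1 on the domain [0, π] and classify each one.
f'(x) = 2*sqrt(2)*sin(x + pi/4)

Solve f'(x) = 0 on [0, π]:
  f'(x) = 0 ⇔ 2*cos(x) = -2*sin(x) ⇔ tan(x) = -1, i.e. x = arctan(-1) + nπ; keep the solutions lying in [0, π].
  ⇒ x = 3*pi/4 ≈ 2.3562

f''(x) = 2*sqrt(2)*cos(x + pi/4)
Second-derivative test at each critical point:
  f''(2.3562) = -2.8284 < 0 → local maximum

Critical points: x = 3*pi/4 ≈ 2.3562 (local maximum)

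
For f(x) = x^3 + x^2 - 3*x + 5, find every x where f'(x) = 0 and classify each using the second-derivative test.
f'(x) = 3*x^2 + 2*x - 3

Solve f'(x) = 0:
  3*x^2 + 2*x - 3 = 0 has no rational roots; quadratic formula: x = (-2 ± √40)/6.
  ⇒ x = -sqrt(10)/3 - 1/3 ≈ -1.3874, -1/3 + sqrt(10)/3 ≈ 0.7208

f''(x) = 6*x + 2
Second-derivative test at each critical point:
  f''(-1.3874) = -6.3246 < 0 → local maximum
  f''(0.7208) = 6.3246 > 0 → local minimum

Critical points: x = -sqrt(10)/3 - 1/3 ≈ -1.3874 (local maximum); x = -1/3 + sqrt(10)/3 ≈ 0.7208 (local minimum)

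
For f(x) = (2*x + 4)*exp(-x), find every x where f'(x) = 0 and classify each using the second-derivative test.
f'(x) = 2*(-x - 1)*exp(-x)

Solve f'(x) = 0:
  f'(x) = (-2*x - 2)·exp(-x) and exp(-x) > 0 for every x, so f'(x) = 0 ⇔ -2*x - 2 = 0.
  Factor: -2*x - 2 = -2*(x + 1) = 0.
  ⇒ x = -1

f''(x) = 2*x*exp(-x)
Second-derivative test at each critical point:
  f''(-1) = -5.4366 < 0 → local maximum

Critical points: x = -1 (local maximum)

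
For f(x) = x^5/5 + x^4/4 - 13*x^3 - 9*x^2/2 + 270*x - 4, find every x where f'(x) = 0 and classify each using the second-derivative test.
f'(x) = x^4 + x^3 - 39*x^2 - 9*x + 270

Solve f'(x) = 0:
  Factor: x^4 + x^3 - 39*x^2 - 9*x + 270 = (x - 5)*(x - 3)*(x + 3)*(x + 6) = 0.
  ⇒ x = -6, -3, 3, 5

f''(x) = 4*x^3 + 3*x^2 - 78*x - 9
Second-derivative test at each critical point:
  f''(-6) = -297 < 0 → local maximum
  f''(-3) = 144 > 0 → local minimum
  f''(3) = -108 < 0 → local maximum
  f''(5) = 176 > 0 → local minimum

Critical points: x = -6 (local maximum); x = -3 (local minimum); x = 3 (local maximum); x = 5 (local minimum)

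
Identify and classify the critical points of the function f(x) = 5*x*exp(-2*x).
f'(x) = 5*(1 - 2*x)*exp(-2*x)

Solve f'(x) = 0:
  f'(x) = (5 - 10*x)·exp(-2*x) and exp(-2*x) > 0 for every x, so f'(x) = 0 ⇔ 5 - 10*x = 0.
  Factor: 5 - 10*x = -5*(2*x - 1) = 0.
  ⇒ x = 1/2

f''(x) = 20*(x - 1)*exp(-2*x)
Second-derivative test at each critical point:
  f''(1/2) = -3.6788 < 0 → local maximum

Critical points: x = 1/2 (local maximum)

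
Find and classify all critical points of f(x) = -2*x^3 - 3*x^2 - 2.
f'(x) = 6*x*(-x - 1)

Solve f'(x) = 0:
  Factor: -6*x^2 - 6*x = -6*x*(x + 1) = 0.
  ⇒ x = -1, 0

f''(x) = -12*x - 6
Second-derivative test at each critical point:
  f''(-1) = 6 > 0 → local minimum
  f''(0) = -6 < 0 → local maximum

Critical points: x = -1 (local minimum); x = 0 (local maximum)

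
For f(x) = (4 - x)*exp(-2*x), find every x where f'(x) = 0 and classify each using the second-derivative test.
f'(x) = (2*x - 9)*exp(-2*x)

Solve f'(x) = 0:
  f'(x) = (2*x - 9)·exp(-2*x) and exp(-2*x) > 0 for every x, so f'(x) = 0 ⇔ 2*x - 9 = 0.
  2*x - 9 = 0.
  ⇒ x = 9/2

f''(x) = 4*(5 - x)*exp(-2*x)
Second-derivative test at each critical point:
  f''(9/2) = 2.468e-04 > 0 → local minimum

Critical points: x = 9/2 (local minimum)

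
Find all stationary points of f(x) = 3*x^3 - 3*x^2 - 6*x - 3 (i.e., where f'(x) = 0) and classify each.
f'(x) = 9*x^2 - 6*x - 6

Solve f'(x) = 0:
  Factor: 9*x^2 - 6*x - 6 = 3*(3*x^2 - 2*x - 2); 3*x^2 - 2*x - 2 = 0 has no rational roots; quadratic formula: x = (2 ± √28)/6.
  ⇒ x = 1/3 - sqrt(7)/3 ≈ -0.5486, 1/3 + sqrt(7)/3 ≈ 1.2153

f''(x) = 18*x - 6
Second-derivative test at each critical point:
  f''(-0.5486) = -15.8745 < 0 → local maximum
  f''(1.2153) = 15.8745 > 0 → local minimum

Critical points: x = 1/3 - sqrt(7)/3 ≈ -0.5486 (local maximum); x = 1/3 + sqrt(7)/3 ≈ 1.2153 (local minimum)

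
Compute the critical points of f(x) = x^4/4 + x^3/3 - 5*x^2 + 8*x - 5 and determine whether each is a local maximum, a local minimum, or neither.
f'(x) = x^3 + x^2 - 10*x + 8

Solve f'(x) = 0:
  Factor: x^3 + x^2 - 10*x + 8 = (x - 2)*(x - 1)*(x + 4) = 0.
  ⇒ x = -4, 1, 2

f''(x) = 3*x^2 + 2*x - 10
Second-derivative test at each critical point:
  f''(-4) = 30 > 0 → local minimum
  f''(1) = -5 < 0 → local maximum
  f''(2) = 6 > 0 → local minimum

Critical points: x = -4 (local minimum); x = 1 (local maximum); x = 2 (local minimum)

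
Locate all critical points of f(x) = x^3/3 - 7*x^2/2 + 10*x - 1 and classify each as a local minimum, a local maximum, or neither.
f'(x) = x^2 - 7*x + 10

Solve f'(x) = 0:
  Factor: x^2 - 7*x + 10 = (x - 5)*(x - 2) = 0.
  ⇒ x = 2, 5

f''(x) = 2*x - 7
Second-derivative test at each critical point:
  f''(2) = -3 < 0 → local maximum
  f''(5) = 3 > 0 → local minimum

Critical points: x = 2 (local maximum); x = 5 (local minimum)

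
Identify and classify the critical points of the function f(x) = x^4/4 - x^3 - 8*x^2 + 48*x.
f'(x) = x^3 - 3*x^2 - 16*x + 48

Solve f'(x) = 0:
  Factor: x^3 - 3*x^2 - 16*x + 48 = (x - 4)*(x - 3)*(x + 4) = 0.
  ⇒ x = -4, 3, 4

f''(x) = 3*x^2 - 6*x - 16
Second-derivative test at each critical point:
  f''(-4) = 56 > 0 → local minimum
  f''(3) = -7 < 0 → local maximum
  f''(4) = 8 > 0 → local minimum

Critical points: x = -4 (local minimum); x = 3 (local maximum); x = 4 (local minimum)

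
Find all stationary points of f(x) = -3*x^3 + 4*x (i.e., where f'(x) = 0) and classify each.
f'(x) = 4 - 9*x^2

Solve f'(x) = 0:
  Factor: 4 - 9*x^2 = -(3*x - 2)*(3*x + 2) = 0.
  ⇒ x = -2/3, 2/3

f''(x) = -18*x
Second-derivative test at each critical point:
  f''(-2/3) = 12 > 0 → local minimum
  f''(2/3) = -12 < 0 → local maximum

Critical points: x = -2/3 (local minimum); x = 2/3 (local maximum)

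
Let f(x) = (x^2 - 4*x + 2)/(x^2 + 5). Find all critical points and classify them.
f'(x) = 2*(2*x^2 + 3*x - 10)/(x^4 + 10*x^2 + 25)

Solve f'(x) = 0:
  f'(x) = 2*(2*x^2 + 3*x - 10)/(x^2 + 5)^2; the denominator is positive wherever f is defined, so f'(x) = 0 ⇔ 4*x^2 + 6*x - 20 = 0.
  Factor: 4*x^2 + 6*x - 20 = 2*(2*x^2 + 3*x - 10); 2*x^2 + 3*x - 10 = 0 has no rational roots; quadratic formula: x = (-3 ± √89)/4.
  ⇒ x = -sqrt(89)/4 - 3/4 ≈ -3.1085, -3/4 + sqrt(89)/4 ≈ 1.6085

f''(x) = 2*(-4*x^3 - 9*x^2 + 60*x + 15)/(x^6 + 15*x^4 + 75*x^2 + 125)
Second-derivative test at each critical point:
  f''(-3.1085) = -0.0878 < 0 → local maximum
  f''(1.6085) = 0.3278 > 0 → local minimum

Critical points: x = -sqrt(89)/4 - 3/4 ≈ -3.1085 (local maximum); x = -3/4 + sqrt(89)/4 ≈ 1.6085 (local minimum)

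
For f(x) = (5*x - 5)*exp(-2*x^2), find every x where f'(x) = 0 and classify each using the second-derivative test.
f'(x) = 5*(-4*x*(x - 1) + 1)*exp(-2*x^2)

Solve f'(x) = 0:
  f'(x) = (-20*x^2 + 20*x + 5)·exp(-2*x^2) and exp(-2*x^2) > 0 for every x, so f'(x) = 0 ⇔ -20*x^2 + 20*x + 5 = 0.
  Factor: -20*x^2 + 20*x + 5 = -5*(4*x^2 - 4*x - 1); 4*x^2 - 4*x - 1 = 0 has no rational roots; quadratic formula: x = (4 ± √32)/8.
  ⇒ x = 1/2 - sqrt(2)/2 ≈ -0.2071, 1/2 + sqrt(2)/2 ≈ 1.2071

f''(x) = 20*(4*x^2*(x - 1) - 3*x + 1)*exp(-2*x^2)
Second-derivative test at each critical point:
  f''(-0.2071) = 25.9590 > 0 → local minimum
  f''(1.2071) = -1.5343 < 0 → local maximum

Critical points: x = 1/2 - sqrt(2)/2 ≈ -0.2071 (local minimum); x = 1/2 + sqrt(2)/2 ≈ 1.2071 (local maximum)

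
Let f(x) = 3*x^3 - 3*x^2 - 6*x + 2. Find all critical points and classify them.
f'(x) = 9*x^2 - 6*x - 6

Solve f'(x) = 0:
  Factor: 9*x^2 - 6*x - 6 = 3*(3*x^2 - 2*x - 2); 3*x^2 - 2*x - 2 = 0 has no rational roots; quadratic formula: x = (2 ± √28)/6.
  ⇒ x = 1/3 - sqrt(7)/3 ≈ -0.5486, 1/3 + sqrt(7)/3 ≈ 1.2153

f''(x) = 18*x - 6
Second-derivative test at each critical point:
  f''(-0.5486) = -15.8745 < 0 → local maximum
  f''(1.2153) = 15.8745 > 0 → local minimum

Critical points: x = 1/3 - sqrt(7)/3 ≈ -0.5486 (local maximum); x = 1/3 + sqrt(7)/3 ≈ 1.2153 (local minimum)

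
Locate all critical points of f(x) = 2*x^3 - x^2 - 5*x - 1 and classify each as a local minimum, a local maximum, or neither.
f'(x) = 6*x^2 - 2*x - 5

Solve f'(x) = 0:
  6*x^2 - 2*x - 5 = 0 has no rational roots; quadratic formula: x = (2 ± √124)/12.
  ⇒ x = 1/6 - sqrt(31)/6 ≈ -0.7613, 1/6 + sqrt(31)/6 ≈ 1.0946

f''(x) = 12*x - 2
Second-derivative test at each critical point:
  f''(-0.7613) = -11.1355 < 0 → local maximum
  f''(1.0946) = 11.1355 > 0 → local minimum

Critical points: x = 1/6 - sqrt(31)/6 ≈ -0.7613 (local maximum); x = 1/6 + sqrt(31)/6 ≈ 1.0946 (local minimum)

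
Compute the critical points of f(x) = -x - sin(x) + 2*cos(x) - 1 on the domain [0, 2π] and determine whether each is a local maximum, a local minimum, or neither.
f'(x) = -2*sin(x) - cos(x) - 1

Solve f'(x) = 0 on [0, 2π]:
  f'(x) = 0 ⇔ -2*sin(x) - cos(x) = 1. Write the left side as R·cos(x + φ) with R = √((-1)² + 2²) = sqrt(5), cos φ = -sqrt(5)/5, sin φ = 2*sqrt(5)/5; then cos(x + φ) = sqrt(5)/5. Solve for x and keep the solutions lying in [0, 2π].
  ⇒ x = pi ≈ 3.1416, -atan(4/3) + 2*pi ≈ 5.3559

f''(x) = sin(x) - 2*cos(x)
Second-derivative test at each critical point:
  f''(3.1416) = 2 > 0 → local minimum
  f''(5.3559) = -2 < 0 → local maximum

Critical points: x = pi ≈ 3.1416 (local minimum); x = -atan(4/3) + 2*pi ≈ 5.3559 (local maximum)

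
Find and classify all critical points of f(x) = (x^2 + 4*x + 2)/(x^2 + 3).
f'(x) = 2*(-2*x^2 + x + 6)/(x^4 + 6*x^2 + 9)

Solve f'(x) = 0:
  f'(x) = -2*(x - 2)*(2*x + 3)/(x^2 + 3)^2; the denominator is positive wherever f is defined, so f'(x) = 0 ⇔ -4*x^2 + 2*x + 12 = 0.
  Factor: -4*x^2 + 2*x + 12 = -2*(x - 2)*(2*x + 3) = 0.
  ⇒ x = -3/2, 2

f''(x) = 2*(4*x^3 - 3*x^2 - 36*x + 3)/(x^6 + 9*x^4 + 27*x^2 + 27)
Second-derivative test at each critical point:
  f''(-3/2) = 32/63 > 0 → local minimum
  f''(2) = -2/7 < 0 → local maximum

Critical points: x = -3/2 (local minimum); x = 2 (local maximum)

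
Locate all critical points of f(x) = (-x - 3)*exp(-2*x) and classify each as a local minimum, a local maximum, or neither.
f'(x) = (2*x + 5)*exp(-2*x)

Solve f'(x) = 0:
  f'(x) = (2*x + 5)·exp(-2*x) and exp(-2*x) > 0 for every x, so f'(x) = 0 ⇔ 2*x + 5 = 0.
  2*x + 5 = 0.
  ⇒ x = -5/2

f''(x) = 4*(-x - 2)*exp(-2*x)
Second-derivative test at each critical point:
  f''(-5/2) = 296.8263 > 0 → local minimum

Critical points: x = -5/2 (local minimum)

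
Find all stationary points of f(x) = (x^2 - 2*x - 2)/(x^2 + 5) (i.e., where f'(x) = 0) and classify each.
f'(x) = 2*(x^2 + 7*x - 5)/(x^4 + 10*x^2 + 25)

Solve f'(x) = 0:
  f'(x) = 2*(x^2 + 7*x - 5)/(x^2 + 5)^2; the denominator is positive wherever f is defined, so f'(x) = 0 ⇔ 2*x^2 + 14*x - 10 = 0.
  Factor: 2*x^2 + 14*x - 10 = 2*(x^2 + 7*x - 5); x^2 + 7*x - 5 = 0 has no rational roots; quadratic formula: x = (-7 ± √69)/2.
  ⇒ x = -sqrt(69)/2 - 7/2 ≈ -7.6533, -7/2 + sqrt(69)/2 ≈ 0.6533

f''(x) = 2*(-2*x^3 - 21*x^2 + 30*x + 35)/(x^6 + 15*x^4 + 75*x^2 + 125)
Second-derivative test at each critical point:
  f''(-7.6533) = -0.0041 < 0 → local maximum
  f''(0.6533) = 0.5641 > 0 → local minimum

Critical points: x = -sqrt(69)/2 - 7/2 ≈ -7.6533 (local maximum); x = -7/2 + sqrt(69)/2 ≈ 0.6533 (local minimum)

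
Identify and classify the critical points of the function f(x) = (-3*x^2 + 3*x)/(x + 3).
f'(x) = 3*(-x^2 - 6*x + 3)/(x^2 + 6*x + 9)

Solve f'(x) = 0:
  f'(x) = -3*(x^2 + 6*x - 3)/(x + 3)^2; the denominator is positive wherever f is defined, so f'(x) = 0 ⇔ -3*x^2 - 18*x + 9 = 0.
  Factor: -3*x^2 - 18*x + 9 = -3*(x^2 + 6*x - 3); x^2 + 6*x - 3 = 0 has no rational roots; quadratic formula: x = (-6 ± √48)/2.
  ⇒ x = -2*sqrt(3) - 3 ≈ -6.4641, -3 + 2*sqrt(3) ≈ 0.4641

f''(x) = -72/(x^3 + 9*x^2 + 27*x + 27)
Second-derivative test at each critical point:
  f''(-6.4641) = 1.7321 > 0 → local minimum
  f''(0.4641) = -1.7321 < 0 → local maximum

Critical points: x = -2*sqrt(3) - 3 ≈ -6.4641 (local minimum); x = -3 + 2*sqrt(3) ≈ 0.4641 (local maximum)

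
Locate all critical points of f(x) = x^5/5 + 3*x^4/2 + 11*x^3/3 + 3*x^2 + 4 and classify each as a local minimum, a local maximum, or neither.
f'(x) = x*(x^3 + 6*x^2 + 11*x + 6)

Solve f'(x) = 0:
  Factor: x^4 + 6*x^3 + 11*x^2 + 6*x = x*(x + 1)*(x + 2)*(x + 3) = 0.
  ⇒ x = -3, -2, -1, 0

f''(x) = 4*x^3 + 18*x^2 + 22*x + 6
Second-derivative test at each critical point:
  f''(-3) = -6 < 0 → local maximum
  f''(-2) = 2 > 0 → local minimum
  f''(-1) = -2 < 0 → local maximum
  f''(0) = 6 > 0 → local minimum

Critical points: x = -3 (local maximum); x = -2 (local minimum); x = -1 (local maximum); x = 0 (local minimum)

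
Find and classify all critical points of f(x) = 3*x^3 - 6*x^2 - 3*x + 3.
f'(x) = 9*x^2 - 12*x - 3

Solve f'(x) = 0:
  Factor: 9*x^2 - 12*x - 3 = 3*(3*x^2 - 4*x - 1); 3*x^2 - 4*x - 1 = 0 has no rational roots; quadratic formula: x = (4 ± √28)/6.
  ⇒ x = 2/3 - sqrt(7)/3 ≈ -0.2153, 2/3 + sqrt(7)/3 ≈ 1.5486

f''(x) = 18*x - 12
Second-derivative test at each critical point:
  f''(-0.2153) = -15.8745 < 0 → local maximum
  f''(1.5486) = 15.8745 > 0 → local minimum

Critical points: x = 2/3 - sqrt(7)/3 ≈ -0.2153 (local maximum); x = 2/3 + sqrt(7)/3 ≈ 1.5486 (local minimum)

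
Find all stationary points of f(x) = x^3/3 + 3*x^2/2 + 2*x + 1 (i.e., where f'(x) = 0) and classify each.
f'(x) = x^2 + 3*x + 2

Solve f'(x) = 0:
  Factor: x^2 + 3*x + 2 = (x + 1)*(x + 2) = 0.
  ⇒ x = -2, -1

f''(x) = 2*x + 3
Second-derivative test at each critical point:
  f''(-2) = -1 < 0 → local maximum
  f''(-1) = 1 > 0 → local minimum

Critical points: x = -2 (local maximum); x = -1 (local minimum)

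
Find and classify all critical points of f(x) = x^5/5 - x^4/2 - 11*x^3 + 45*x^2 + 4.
f'(x) = x*(x^3 - 2*x^2 - 33*x + 90)

Solve f'(x) = 0:
  Factor: x^4 - 2*x^3 - 33*x^2 + 90*x = x*(x - 5)*(x - 3)*(x + 6) = 0.
  ⇒ x = -6, 0, 3, 5

f''(x) = 4*x^3 - 6*x^2 - 66*x + 90
Second-derivative test at each critical point:
  f''(-6) = -594 < 0 → local maximum
  f''(0) = 90 > 0 → local minimum
  f''(3) = -54 < 0 → local maximum
  f''(5) = 110 > 0 → local minimum

Critical points: x = -6 (local maximum); x = 0 (local minimum); x = 3 (local maximum); x = 5 (local minimum)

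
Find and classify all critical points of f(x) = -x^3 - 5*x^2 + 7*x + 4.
f'(x) = -3*x^2 - 10*x + 7

Solve f'(x) = 0:
  3*x^2 + 10*x - 7 = 0 has no rational roots; quadratic formula: x = (-10 ± √184)/6.
  ⇒ x = -sqrt(46)/3 - 5/3 ≈ -3.9274, -5/3 + sqrt(46)/3 ≈ 0.5941

f''(x) = -6*x - 10
Second-derivative test at each critical point:
  f''(-3.9274) = 13.5647 > 0 → local minimum
  f''(0.5941) = -13.5647 < 0 → local maximum

Critical points: x = -sqrt(46)/3 - 5/3 ≈ -3.9274 (local minimum); x = -5/3 + sqrt(46)/3 ≈ 0.5941 (local maximum)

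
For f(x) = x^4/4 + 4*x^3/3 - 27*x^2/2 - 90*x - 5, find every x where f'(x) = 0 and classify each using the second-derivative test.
f'(x) = x^3 + 4*x^2 - 27*x - 90

Solve f'(x) = 0:
  Factor: x^3 + 4*x^2 - 27*x - 90 = (x - 5)*(x + 3)*(x + 6) = 0.
  ⇒ x = -6, -3, 5

f''(x) = 3*x^2 + 8*x - 27
Second-derivative test at each critical point:
  f''(-6) = 33 > 0 → local minimum
  f''(-3) = -24 < 0 → local maximum
  f''(5) = 88 > 0 → local minimum

Critical points: x = -6 (local minimum); x = -3 (local maximum); x = 5 (local minimum)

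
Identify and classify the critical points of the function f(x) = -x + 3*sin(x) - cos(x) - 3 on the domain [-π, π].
f'(x) = sin(x) + 3*cos(x) - 1

Solve f'(x) = 0 on [-π, π]:
  f'(x) = 0 ⇔ sin(x) + 3*cos(x) = 1. Write the left side as R·cos(x + φ) with R = √(3² + (-1)²) = sqrt(10), cos φ = 3*sqrt(10)/10, sin φ = -sqrt(10)/10; then cos(x + φ) = sqrt(10)/10. Solve for x and keep the solutions lying in [-π, π].
  ⇒ x = -atan(4/3) ≈ -0.9273, pi/2 ≈ 1.5708

f''(x) = -3*sin(x) + cos(x)
Second-derivative test at each critical point:
  f''(-0.9273) = 3 > 0 → local minimum
  f''(1.5708) = -3 < 0 → local maximum

Critical points: x = -atan(4/3) ≈ -0.9273 (local minimum); x = pi/2 ≈ 1.5708 (local maximum)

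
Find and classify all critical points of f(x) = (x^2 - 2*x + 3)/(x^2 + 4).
f'(x) = 2*(x^2 + x - 4)/(x^4 + 8*x^2 + 16)

Solve f'(x) = 0:
  f'(x) = 2*(x^2 + x - 4)/(x^2 + 4)^2; the denominator is positive wherever f is defined, so f'(x) = 0 ⇔ 2*x^2 + 2*x - 8 = 0.
  Factor: 2*x^2 + 2*x - 8 = 2*(x^2 + x - 4); x^2 + x - 4 = 0 has no rational roots; quadratic formula: x = (-1 ± √17)/2.
  ⇒ x = -sqrt(17)/2 - 1/2 ≈ -2.5616, -1/2 + sqrt(17)/2 ≈ 1.5616

f''(x) = 2*(-2*x^3 - 3*x^2 + 24*x + 4)/(x^6 + 12*x^4 + 48*x^2 + 64)
Second-derivative test at each critical point:
  f''(-2.5616) = -0.0739 < 0 → local maximum
  f''(1.5616) = 0.1989 > 0 → local minimum

Critical points: x = -sqrt(17)/2 - 1/2 ≈ -2.5616 (local maximum); x = -1/2 + sqrt(17)/2 ≈ 1.5616 (local minimum)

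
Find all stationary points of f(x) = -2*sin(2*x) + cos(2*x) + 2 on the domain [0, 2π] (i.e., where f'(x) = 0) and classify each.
f'(x) = -2*sin(2*x) - 4*cos(2*x)

Solve f'(x) = 0 on [0, 2π]:
  f'(x) = 0 ⇔ -2*cos(2*x) = sin(2*x) ⇔ tan(2*x) = -2, i.e. 2*x = arctan(-2) + nπ; keep the solutions lying in [0, 2π].
  ⇒ x = -atan(2)/2 + pi/2 ≈ 1.0172, pi - atan(2)/2 ≈ 2.5880, -atan(2)/2 + 3*pi/2 ≈ 4.1588, -atan(2)/2 + 2*pi ≈ 5.7296

f''(x) = 8*sin(2*x) - 4*cos(2*x)
Second-derivative test at each critical point:
  f''(1.0172) = 8.9443 > 0 → local minimum
  f''(2.5880) = -8.9443 < 0 → local maximum
  f''(4.1588) = 8.9443 > 0 → local minimum
  f''(5.7296) = -8.9443 < 0 → local maximum

Critical points: x = -atan(2)/2 + pi/2 ≈ 1.0172 (local minimum); x = pi - atan(2)/2 ≈ 2.5880 (local maximum); x = -atan(2)/2 + 3*pi/2 ≈ 4.1588 (local minimum); x = -atan(2)/2 + 2*pi ≈ 5.7296 (local maximum)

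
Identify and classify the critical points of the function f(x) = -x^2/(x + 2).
f'(x) = x*(-x - 4)/(x + 2)^2

Solve f'(x) = 0:
  f'(x) = -x*(x + 4)/(x + 2)^2; the denominator is positive wherever f is defined, so f'(x) = 0 ⇔ -x^2 - 4*x = 0.
  Factor: -x^2 - 4*x = -x*(x + 4) = 0.
  ⇒ x = -4, 0

f''(x) = -8/(x^3 + 6*x^2 + 12*x + 8)
Second-derivative test at each critical point:
  f''(-4) = 1 > 0 → local minimum
  f''(0) = -1 < 0 → local maximum

Critical points: x = -4 (local minimum); x = 0 (local maximum)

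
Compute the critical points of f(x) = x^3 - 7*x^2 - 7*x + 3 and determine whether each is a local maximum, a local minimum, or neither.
f'(x) = 3*x^2 - 14*x - 7

Solve f'(x) = 0:
  3*x^2 - 14*x - 7 = 0 has no rational roots; quadratic formula: x = (14 ± √280)/6.
  ⇒ x = 7/3 - sqrt(70)/3 ≈ -0.4555, 7/3 + sqrt(70)/3 ≈ 5.1222

f''(x) = 6*x - 14
Second-derivative test at each critical point:
  f''(-0.4555) = -16.7332 < 0 → local maximum
  f''(5.1222) = 16.7332 > 0 → local minimum

Critical points: x = 7/3 - sqrt(70)/3 ≈ -0.4555 (local maximum); x = 7/3 + sqrt(70)/3 ≈ 5.1222 (local minimum)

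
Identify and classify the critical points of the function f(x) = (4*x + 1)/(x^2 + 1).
f'(x) = 2*(-2*x^2 - x + 2)/(x^4 + 2*x^2 + 1)

Solve f'(x) = 0:
  f'(x) = -2*(2*x^2 + x - 2)/(x^2 + 1)^2; the denominator is positive wherever f is defined, so f'(x) = 0 ⇔ -4*x^2 - 2*x + 4 = 0.
  Factor: -4*x^2 - 2*x + 4 = -2*(2*x^2 + x - 2); 2*x^2 + x - 2 = 0 has no rational roots; quadratic formula: x = (-1 ± √17)/4.
  ⇒ x = -sqrt(17)/4 - 1/4 ≈ -1.2808, -1/4 + sqrt(17)/4 ≈ 0.7808

f''(x) = 2*(4*x^2*(4*x + 1) - (12*x + 1)*(x^2 + 1))/(x^2 + 1)^3
Second-derivative test at each critical point:
  f''(-1.2808) = 1.1828 > 0 → local minimum
  f''(0.7808) = -3.1828 < 0 → local maximum

Critical points: x = -sqrt(17)/4 - 1/4 ≈ -1.2808 (local minimum); x = -1/4 + sqrt(17)/4 ≈ 0.7808 (local maximum)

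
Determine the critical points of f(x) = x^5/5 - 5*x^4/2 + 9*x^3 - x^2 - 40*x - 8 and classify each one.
f'(x) = x^4 - 10*x^3 + 27*x^2 - 2*x - 40

Solve f'(x) = 0:
  Factor: x^4 - 10*x^3 + 27*x^2 - 2*x - 40 = (x - 5)*(x - 4)*(x - 2)*(x + 1) = 0.
  ⇒ x = -1, 2, 4, 5

f''(x) = 4*x^3 - 30*x^2 + 54*x - 2
Second-derivative test at each critical point:
  f''(-1) = -90 < 0 → local maximum
  f''(2) = 18 > 0 → local minimum
  f''(4) = -10 < 0 → local maximum
  f''(5) = 18 > 0 → local minimum

Critical points: x = -1 (local maximum); x = 2 (local minimum); x = 4 (local maximum); x = 5 (local minimum)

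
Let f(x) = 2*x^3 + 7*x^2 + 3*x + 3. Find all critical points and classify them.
f'(x) = 6*x^2 + 14*x + 3

Solve f'(x) = 0:
  6*x^2 + 14*x + 3 = 0 has no rational roots; quadratic formula: x = (-14 ± √124)/12.
  ⇒ x = -7/6 - sqrt(31)/6 ≈ -2.0946, -7/6 + sqrt(31)/6 ≈ -0.2387

f''(x) = 12*x + 14
Second-derivative test at each critical point:
  f''(-2.0946) = -11.1355 < 0 → local maximum
  f''(-0.2387) = 11.1355 > 0 → local minimum

Critical points: x = -7/6 - sqrt(31)/6 ≈ -2.0946 (local maximum); x = -7/6 + sqrt(31)/6 ≈ -0.2387 (local minimum)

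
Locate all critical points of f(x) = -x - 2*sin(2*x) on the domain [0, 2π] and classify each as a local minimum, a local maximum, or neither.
f'(x) = 8*sin(x)^2 - 5

Solve f'(x) = 0 on [0, 2π]:
  f'(x) = 0 ⇔ cos(2*x) = -1/4, i.e. 2*x = ±arccos(-1/4) + 2nπ; keep the solutions lying in [0, 2π].
  ⇒ x = acos(-1/4)/2 ≈ 0.9117, pi - acos(-1/4)/2 ≈ 2.2299, acos(-1/4)/2 + pi ≈ 4.0533, -acos(-1/4)/2 + 2*pi ≈ 5.3714

f''(x) = 8*sin(2*x)
Second-derivative test at each critical point:
  f''(0.9117) = 7.7460 > 0 → local minimum
  f''(2.2299) = -7.7460 < 0 → local maximum
  f''(4.0533) = 7.7460 > 0 → local minimum
  f''(5.3714) = -7.7460 < 0 → local maximum

Critical points: x = acos(-1/4)/2 ≈ 0.9117 (local minimum); x = pi - acos(-1/4)/2 ≈ 2.2299 (local maximum); x = acos(-1/4)/2 + pi ≈ 4.0533 (local minimum); x = -acos(-1/4)/2 + 2*pi ≈ 5.3714 (local maximum)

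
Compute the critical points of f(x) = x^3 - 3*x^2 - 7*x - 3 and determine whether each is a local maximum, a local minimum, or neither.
f'(x) = 3*x^2 - 6*x - 7

Solve f'(x) = 0:
  3*x^2 - 6*x - 7 = 0 has no rational roots; quadratic formula: x = (6 ± √120)/6.
  ⇒ x = 1 - sqrt(30)/3 ≈ -0.8257, 1 + sqrt(30)/3 ≈ 2.8257

f''(x) = 6*x - 6
Second-derivative test at each critical point:
  f''(-0.8257) = -10.9545 < 0 → local maximum
  f''(2.8257) = 10.9545 > 0 → local minimum

Critical points: x = 1 - sqrt(30)/3 ≈ -0.8257 (local maximum); x = 1 + sqrt(30)/3 ≈ 2.8257 (local minimum)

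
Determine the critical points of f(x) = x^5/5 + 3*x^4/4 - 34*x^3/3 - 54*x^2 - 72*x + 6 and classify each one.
f'(x) = x^4 + 3*x^3 - 34*x^2 - 108*x - 72

Solve f'(x) = 0:
  Factor: x^4 + 3*x^3 - 34*x^2 - 108*x - 72 = (x - 6)*(x + 1)*(x + 2)*(x + 6) = 0.
  ⇒ x = -6, -2, -1, 6

f''(x) = 4*x^3 + 9*x^2 - 68*x - 108
Second-derivative test at each critical point:
  f''(-6) = -240 < 0 → local maximum
  f''(-2) = 32 > 0 → local minimum
  f''(-1) = -35 < 0 → local maximum
  f''(6) = 672 > 0 → local minimum

Critical points: x = -6 (local maximum); x = -2 (local minimum); x = -1 (local maximum); x = 6 (local minimum)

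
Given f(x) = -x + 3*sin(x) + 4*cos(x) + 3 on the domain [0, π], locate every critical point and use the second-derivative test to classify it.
f'(x) = -4*sin(x) + 3*cos(x) - 1

Solve f'(x) = 0 on [0, π]:
  f'(x) = 0 ⇔ -4*sin(x) + 3*cos(x) = 1. Write the left side as R·cos(x + φ) with R = √(3² + 4²) = 5, cos φ = 3/5, sin φ = 4/5; then cos(x + φ) = 1/5. Solve for x and keep the solutions lying in [0, π].
  ⇒ x = atan((-4 + 6*sqrt(6))/(3 + 8*sqrt(6))) ≈ 0.4421

f''(x) = -3*sin(x) - 4*cos(x)
Second-derivative test at each critical point:
  f''(0.4421) = -4.8990 < 0 → local maximum

Critical points: x = atan((-4 + 6*sqrt(6))/(3 + 8*sqrt(6))) ≈ 0.4421 (local maximum)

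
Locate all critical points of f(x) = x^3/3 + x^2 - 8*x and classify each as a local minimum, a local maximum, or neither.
f'(x) = x^2 + 2*x - 8

Solve f'(x) = 0:
  Factor: x^2 + 2*x - 8 = (x - 2)*(x + 4) = 0.
  ⇒ x = -4, 2

f''(x) = 2*x + 2
Second-derivative test at each critical point:
  f''(-4) = -6 < 0 → local maximum
  f''(2) = 6 > 0 → local minimum

Critical points: x = -4 (local maximum); x = 2 (local minimum)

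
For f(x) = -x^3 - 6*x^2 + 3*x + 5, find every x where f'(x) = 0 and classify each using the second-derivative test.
f'(x) = -3*x^2 - 12*x + 3

Solve f'(x) = 0:
  Factor: -3*x^2 - 12*x + 3 = -3*(x^2 + 4*x - 1); x^2 + 4*x - 1 = 0 has no rational roots; quadratic formula: x = (-4 ± √20)/2.
  ⇒ x = -sqrt(5) - 2 ≈ -4.2361, -2 + sqrt(5) ≈ 0.2361

f''(x) = -6*x - 12
Second-derivative test at each critical point:
  f''(-4.2361) = 13.4164 > 0 → local minimum
  f''(0.2361) = -13.4164 < 0 → local maximum

Critical points: x = -sqrt(5) - 2 ≈ -4.2361 (local minimum); x = -2 + sqrt(5) ≈ 0.2361 (local maximum)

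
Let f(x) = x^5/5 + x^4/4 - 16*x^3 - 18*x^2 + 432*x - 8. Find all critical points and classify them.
f'(x) = x^4 + x^3 - 48*x^2 - 36*x + 432

Solve f'(x) = 0:
  Factor: x^4 + x^3 - 48*x^2 - 36*x + 432 = (x - 6)*(x - 3)*(x + 4)*(x + 6) = 0.
  ⇒ x = -6, -4, 3, 6

f''(x) = 4*x^3 + 3*x^2 - 96*x - 36
Second-derivative test at each critical point:
  f''(-6) = -216 < 0 → local maximum
  f''(-4) = 140 > 0 → local minimum
  f''(3) = -189 < 0 → local maximum
  f''(6) = 360 > 0 → local minimum

Critical points: x = -6 (local maximum); x = -4 (local minimum); x = 3 (local maximum); x = 6 (local minimum)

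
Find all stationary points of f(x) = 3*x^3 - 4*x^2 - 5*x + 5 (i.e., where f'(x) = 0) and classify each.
f'(x) = 9*x^2 - 8*x - 5

Solve f'(x) = 0:
  9*x^2 - 8*x - 5 = 0 has no rational roots; quadratic formula: x = (8 ± √244)/18.
  ⇒ x = 4/9 - sqrt(61)/9 ≈ -0.4234, 4/9 + sqrt(61)/9 ≈ 1.3122

f''(x) = 18*x - 8
Second-derivative test at each critical point:
  f''(-0.4234) = -15.6205 < 0 → local maximum
  f''(1.3122) = 15.6205 > 0 → local minimum

Critical points: x = 4/9 - sqrt(61)/9 ≈ -0.4234 (local maximum); x = 4/9 + sqrt(61)/9 ≈ 1.3122 (local minimum)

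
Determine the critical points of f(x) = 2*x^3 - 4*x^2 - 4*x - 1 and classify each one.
f'(x) = 6*x^2 - 8*x - 4

Solve f'(x) = 0:
  Factor: 6*x^2 - 8*x - 4 = 2*(3*x^2 - 4*x - 2); 3*x^2 - 4*x - 2 = 0 has no rational roots; quadratic formula: x = (4 ± √40)/6.
  ⇒ x = 2/3 - sqrt(10)/3 ≈ -0.3874, 2/3 + sqrt(10)/3 ≈ 1.7208

f''(x) = 12*x - 8
Second-derivative test at each critical point:
  f''(-0.3874) = -12.6491 < 0 → local maximum
  f''(1.7208) = 12.6491 > 0 → local minimum

Critical points: x = 2/3 - sqrt(10)/3 ≈ -0.3874 (local maximum); x = 2/3 + sqrt(10)/3 ≈ 1.7208 (local minimum)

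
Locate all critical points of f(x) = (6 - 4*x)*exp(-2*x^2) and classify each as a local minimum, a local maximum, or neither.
f'(x) = 4*(2*x*(2*x - 3) - 1)*exp(-2*x^2)

Solve f'(x) = 0:
  f'(x) = (16*x^2 - 24*x - 4)·exp(-2*x^2) and exp(-2*x^2) > 0 for every x, so f'(x) = 0 ⇔ 16*x^2 - 24*x - 4 = 0.
  Factor: 16*x^2 - 24*x - 4 = 4*(4*x^2 - 6*x - 1); 4*x^2 - 6*x - 1 = 0 has no rational roots; quadratic formula: x = (6 ± √52)/8.
  ⇒ x = 3/4 - sqrt(13)/4 ≈ -0.1514, 3/4 + sqrt(13)/4 ≈ 1.6514

f''(x) = 8*(4*x^2*(3 - 2*x) + 6*x - 3)*exp(-2*x^2)
Second-derivative test at each critical point:
  f''(-0.1514) = -27.5521 < 0 → local maximum
  f''(1.6514) = 0.1234 > 0 → local minimum

Critical points: x = 3/4 - sqrt(13)/4 ≈ -0.1514 (local maximum); x = 3/4 + sqrt(13)/4 ≈ 1.6514 (local minimum)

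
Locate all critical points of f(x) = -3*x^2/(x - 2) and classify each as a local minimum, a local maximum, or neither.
f'(x) = 3*x*(4 - x)/(x - 2)^2

Solve f'(x) = 0:
  f'(x) = -3*x*(x - 4)/(x - 2)^2; the denominator is positive wherever f is defined, so f'(x) = 0 ⇔ -3*x^2 + 12*x = 0.
  Factor: -3*x^2 + 12*x = -3*x*(x - 4) = 0.
  ⇒ x = 0, 4

f''(x) = -24/(x^3 - 6*x^2 + 12*x - 8)
Second-derivative test at each critical point:
  f''(0) = 3 > 0 → local minimum
  f''(4) = -3 < 0 → local maximum

Critical points: x = 0 (local minimum); x = 4 (local maximum)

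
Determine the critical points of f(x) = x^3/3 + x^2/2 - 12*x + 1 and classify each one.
f'(x) = x^2 + x - 12

Solve f'(x) = 0:
  Factor: x^2 + x - 12 = (x - 3)*(x + 4) = 0.
  ⇒ x = -4, 3

f''(x) = 2*x + 1
Second-derivative test at each critical point:
  f''(-4) = -7 < 0 → local maximum
  f''(3) = 7 > 0 → local minimum

Critical points: x = -4 (local maximum); x = 3 (local minimum)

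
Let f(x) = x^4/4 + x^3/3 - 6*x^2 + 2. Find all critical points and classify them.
f'(x) = x*(x^2 + x - 12)

Solve f'(x) = 0:
  Factor: x^3 + x^2 - 12*x = x*(x - 3)*(x + 4) = 0.
  ⇒ x = -4, 0, 3

f''(x) = 3*x^2 + 2*x - 12
Second-derivative test at each critical point:
  f''(-4) = 28 > 0 → local minimum
  f''(0) = -12 < 0 → local maximum
  f''(3) = 21 > 0 → local minimum

Critical points: x = -4 (local minimum); x = 0 (local maximum); x = 3 (local minimum)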